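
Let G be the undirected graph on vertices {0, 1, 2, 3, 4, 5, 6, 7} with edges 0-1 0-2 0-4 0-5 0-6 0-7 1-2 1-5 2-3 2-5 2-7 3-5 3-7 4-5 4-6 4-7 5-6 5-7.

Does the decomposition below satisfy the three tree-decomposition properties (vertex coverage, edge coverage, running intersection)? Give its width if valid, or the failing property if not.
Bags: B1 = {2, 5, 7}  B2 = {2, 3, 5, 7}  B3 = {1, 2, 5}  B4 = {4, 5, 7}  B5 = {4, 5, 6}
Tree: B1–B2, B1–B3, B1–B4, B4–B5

A tree decomposition must satisfy three properties: every vertex lies in some bag; for every edge, both endpoints lie together in some bag; and for every vertex, the bags containing it form a connected subtree. Here vertex 0 appears in no bag, so the decomposition is invalid.

No — vertex 0 appears in no bag.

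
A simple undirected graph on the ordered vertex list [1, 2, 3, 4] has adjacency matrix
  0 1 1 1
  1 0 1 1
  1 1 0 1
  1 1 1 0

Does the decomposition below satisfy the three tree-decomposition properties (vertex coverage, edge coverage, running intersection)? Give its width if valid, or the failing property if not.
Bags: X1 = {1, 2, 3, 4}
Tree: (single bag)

Every vertex of G appears in some bag (union = {1, 2, 3, 4}); every edge is covered by a bag; and for each vertex v the set of bags containing v is connected in the bag tree. The decomposition is therefore valid. The largest bag has 4 vertices, so the width is 3.

Yes; width 3.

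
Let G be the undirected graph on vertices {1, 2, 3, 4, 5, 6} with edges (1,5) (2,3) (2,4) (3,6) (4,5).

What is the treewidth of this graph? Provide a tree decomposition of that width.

Each bag holds 2 vertices, so the decomposition has width 1, which upper-bounds the treewidth. Any graph with an edge has treewidth ≥ 1, and G has the edge 1–5. The upper and lower bounds meet at 1, so that is the treewidth.

Treewidth 1.
One such decomposition:
Bags: B1 = {1, 5}  B2 = {4, 5}  B3 = {2, 4}  B4 = {2, 3}  B5 = {3, 6}
Tree: B1–B2, B2–B3, B3–B4, B4–B5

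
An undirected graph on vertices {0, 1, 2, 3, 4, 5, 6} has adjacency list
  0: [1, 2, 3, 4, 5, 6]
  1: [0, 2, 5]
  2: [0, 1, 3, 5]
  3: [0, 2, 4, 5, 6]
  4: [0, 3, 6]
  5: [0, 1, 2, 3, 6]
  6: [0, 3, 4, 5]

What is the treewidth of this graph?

3

A width-3 tree decomposition is:
Bags: B1 = {0, 2, 3, 5}  B2 = {0, 3, 5, 6}  B3 = {0, 3, 4, 6}  B4 = {0, 1, 2, 5}
Tree: B1–B2, B2–B3, B1–B4
The largest bag has 4 vertices, giving width 3; this decomposition certifies tw(G) ≤ 3. On the other hand G contains the 4-clique {0, 1, 2, 5}. A clique must lie in a single bag of any decomposition, so no decomposition can have width below 3. Hence tw(G) = 3 exactly.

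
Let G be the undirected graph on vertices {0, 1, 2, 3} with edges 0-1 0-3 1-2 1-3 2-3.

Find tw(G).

2

A width-2 tree decomposition is:
Bags: B1 = {0, 1, 3}  B2 = {1, 2, 3}
Tree: B1–B2
Each bag holds 3 vertices, so the decomposition has width 2, which upper-bounds the treewidth. On the other hand G contains the 3-clique {0, 1, 3}. A clique must lie in a single bag of any decomposition, so no decomposition can have width below 2. The upper and lower bounds meet at 2, so that is the treewidth.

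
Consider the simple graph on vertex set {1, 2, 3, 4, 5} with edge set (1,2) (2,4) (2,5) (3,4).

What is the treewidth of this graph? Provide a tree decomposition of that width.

Treewidth 1.
Bags: B1 = {3, 4}  B2 = {2, 4}  B3 = {2, 5}  B4 = {1, 2}
Tree: B1–B2, B2–B3, B3–B4

Every bag has size at most 2, so the width is 2 − 1 = 1 and tw(G) ≤ 1. Any graph with an edge has treewidth ≥ 1, and G has the edge 3–4. Hence tw(G) = 1 exactly.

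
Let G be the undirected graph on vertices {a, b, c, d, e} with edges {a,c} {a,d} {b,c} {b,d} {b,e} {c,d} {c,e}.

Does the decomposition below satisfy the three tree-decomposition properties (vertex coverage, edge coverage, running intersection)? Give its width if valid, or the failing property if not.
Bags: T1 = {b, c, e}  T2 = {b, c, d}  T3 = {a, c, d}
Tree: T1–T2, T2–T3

Vertex coverage: the bags together contain {a, b, c, d, e}, the full vertex set. Edge coverage: each edge of G has both endpoints in at least one bag. Running intersection: for every vertex, the bags containing it form a connected subtree. All three properties hold, so this is a valid tree decomposition of width max|bag| − 1 = 2, and hence tw(G) ≤ 2.

Yes; width 2.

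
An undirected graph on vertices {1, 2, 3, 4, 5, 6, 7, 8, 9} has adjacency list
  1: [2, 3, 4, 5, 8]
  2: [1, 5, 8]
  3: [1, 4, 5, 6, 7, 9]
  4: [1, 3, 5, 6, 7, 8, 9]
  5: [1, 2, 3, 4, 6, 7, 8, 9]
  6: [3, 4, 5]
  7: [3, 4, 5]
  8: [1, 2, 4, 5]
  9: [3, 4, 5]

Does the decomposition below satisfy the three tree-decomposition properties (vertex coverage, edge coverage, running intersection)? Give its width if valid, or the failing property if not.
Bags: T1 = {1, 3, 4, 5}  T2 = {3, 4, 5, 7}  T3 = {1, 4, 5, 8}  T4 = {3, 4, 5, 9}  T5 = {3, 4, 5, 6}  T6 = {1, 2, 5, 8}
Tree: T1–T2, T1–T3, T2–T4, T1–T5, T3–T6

Every vertex of G appears in some bag (union = {1, 2, 3, 4, 5, 6, 7, 8, 9}); every edge is covered by a bag; and for each vertex v the set of bags containing v is connected in the bag tree. The decomposition is therefore valid. The largest bag has 4 vertices, so the width is 3.

Yes; width 3.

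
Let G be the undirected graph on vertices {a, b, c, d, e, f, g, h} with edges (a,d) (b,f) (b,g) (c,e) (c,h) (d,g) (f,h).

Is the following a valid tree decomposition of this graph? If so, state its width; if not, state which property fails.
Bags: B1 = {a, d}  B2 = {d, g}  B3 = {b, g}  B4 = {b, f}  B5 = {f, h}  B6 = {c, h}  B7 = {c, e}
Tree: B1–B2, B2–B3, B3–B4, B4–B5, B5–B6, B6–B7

Every vertex of G appears in some bag (union = {a, b, c, d, e, f, g, h}); every edge is covered by a bag; and for each vertex v the set of bags containing v is connected in the bag tree. The decomposition is therefore valid. The largest bag has 2 vertices, so the width is 1.

Yes; width 1.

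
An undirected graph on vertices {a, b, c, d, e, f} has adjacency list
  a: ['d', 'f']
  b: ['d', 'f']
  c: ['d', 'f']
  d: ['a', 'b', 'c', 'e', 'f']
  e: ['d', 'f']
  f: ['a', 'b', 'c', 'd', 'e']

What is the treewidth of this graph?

2

A width-2 tree decomposition is:
Bags: B1 = {d, e, f}  B2 = {b, d, f}  B3 = {a, d, f}  B4 = {c, d, f}
Tree: B1–B2, B1–B3, B3–B4
Each bag holds 3 vertices, so the decomposition has width 2, which upper-bounds the treewidth. Conversely, {d, e, f} is a clique of size 3, and the vertices of any clique must share a bag in every tree decomposition; so some bag has ≥ 3 vertices and tw(G) ≥ 2. Combining the bounds, tw(G) = 2.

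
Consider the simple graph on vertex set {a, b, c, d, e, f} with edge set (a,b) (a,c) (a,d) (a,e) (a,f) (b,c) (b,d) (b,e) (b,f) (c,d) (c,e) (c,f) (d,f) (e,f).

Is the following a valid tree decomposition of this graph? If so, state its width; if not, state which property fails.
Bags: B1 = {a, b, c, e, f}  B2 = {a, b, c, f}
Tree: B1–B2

A tree decomposition must satisfy three properties: every vertex lies in some bag; for every edge, both endpoints lie together in some bag; and for every vertex, the bags containing it form a connected subtree. Here vertex d appears in no bag, so the decomposition is invalid.

No — vertex d appears in no bag.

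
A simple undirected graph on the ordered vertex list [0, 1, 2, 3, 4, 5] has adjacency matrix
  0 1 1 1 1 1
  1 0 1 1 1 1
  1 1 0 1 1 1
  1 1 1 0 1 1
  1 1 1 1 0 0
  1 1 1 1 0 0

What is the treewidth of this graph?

A width-4 tree decomposition is:
Bags: B1 = {0, 1, 2, 3, 4}  B2 = {0, 1, 2, 3, 5}
Tree: B1–B2
Every bag has size at most 5, so the width is 5 − 1 = 4 and tw(G) ≤ 4. On the other hand G contains the 5-clique {0, 1, 2, 3, 4}. A clique must lie in a single bag of any decomposition, so no decomposition can have width below 4. Combining the bounds, tw(G) = 4.

4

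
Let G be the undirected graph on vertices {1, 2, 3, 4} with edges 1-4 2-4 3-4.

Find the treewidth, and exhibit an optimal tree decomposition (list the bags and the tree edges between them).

Each bag holds 2 vertices, so the decomposition has width 1, which upper-bounds the treewidth. G has an edge, so its treewidth is at least 1. Combining the bounds, tw(G) = 1.

Treewidth 1.
Bags: B1 = {1, 4}  B2 = {2, 4}  B3 = {3, 4}
Tree: B1–B2, B2–B3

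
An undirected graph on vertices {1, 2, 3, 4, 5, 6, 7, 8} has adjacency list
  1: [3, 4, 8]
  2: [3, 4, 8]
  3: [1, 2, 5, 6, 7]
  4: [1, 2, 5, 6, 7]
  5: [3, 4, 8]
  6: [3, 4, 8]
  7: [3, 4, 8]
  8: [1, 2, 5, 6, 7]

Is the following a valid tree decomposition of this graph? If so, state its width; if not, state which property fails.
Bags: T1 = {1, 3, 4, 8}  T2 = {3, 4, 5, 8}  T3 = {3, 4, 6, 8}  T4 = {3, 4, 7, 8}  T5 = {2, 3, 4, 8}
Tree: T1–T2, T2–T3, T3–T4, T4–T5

Yes; width 3.

Vertex coverage: the bags together contain {1, 2, 3, 4, 5, 6, 7, 8}, the full vertex set. Edge coverage: each edge of G has both endpoints in at least one bag. Running intersection: for every vertex, the bags containing it form a connected subtree. All three properties hold, so this is a valid tree decomposition of width max|bag| − 1 = 3, and hence tw(G) ≤ 3.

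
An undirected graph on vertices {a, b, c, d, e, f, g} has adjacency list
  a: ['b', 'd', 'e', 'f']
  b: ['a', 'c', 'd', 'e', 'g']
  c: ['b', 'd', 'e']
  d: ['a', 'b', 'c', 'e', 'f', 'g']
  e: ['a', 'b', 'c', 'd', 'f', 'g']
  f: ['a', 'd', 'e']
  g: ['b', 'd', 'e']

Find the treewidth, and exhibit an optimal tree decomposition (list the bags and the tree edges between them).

Treewidth 3.
One optimal decomposition is:
Bags: B1 = {a, b, d, e}  B2 = {b, c, d, e}  B3 = {b, d, e, g}  B4 = {a, d, e, f}
Tree: B1–B2, B2–B3, B1–B4

The largest bag has 4 vertices, giving width 3; this decomposition certifies tw(G) ≤ 3. For the lower bound, the 4 vertices {a, d, e, f} are pairwise adjacent, and any tree decomposition puts a clique entirely inside one bag — forcing width ≥ 3. Therefore the treewidth is 3.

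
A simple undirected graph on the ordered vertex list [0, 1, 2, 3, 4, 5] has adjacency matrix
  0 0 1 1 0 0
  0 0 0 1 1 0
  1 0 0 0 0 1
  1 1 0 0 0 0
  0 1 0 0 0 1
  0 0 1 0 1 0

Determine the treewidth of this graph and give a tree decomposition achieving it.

The largest bag has 3 vertices, giving width 2; this decomposition certifies tw(G) ≤ 2. For the lower bound, G contains the cycle 3–0–2–5–4–1–3, so G is not a forest; only forests have treewidth ≤ 1, hence tw(G) ≥ 2. The upper and lower bounds meet at 2, so that is the treewidth.

Treewidth 2.
One such decomposition:
Bags: B1 = {0, 2, 3}  B2 = {2, 3, 5}  B3 = {3, 4, 5}  B4 = {1, 3, 4}
Tree: B1–B2, B2–B3, B3–B4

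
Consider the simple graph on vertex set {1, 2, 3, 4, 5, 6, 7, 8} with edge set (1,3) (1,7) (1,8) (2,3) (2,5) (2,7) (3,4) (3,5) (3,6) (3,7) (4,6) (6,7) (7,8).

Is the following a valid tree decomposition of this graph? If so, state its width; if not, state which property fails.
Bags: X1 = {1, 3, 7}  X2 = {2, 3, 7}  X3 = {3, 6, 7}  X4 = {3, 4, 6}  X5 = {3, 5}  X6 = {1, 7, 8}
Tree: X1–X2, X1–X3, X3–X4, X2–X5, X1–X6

A tree decomposition must satisfy three properties: every vertex lies in some bag; for every edge, both endpoints lie together in some bag; and for every vertex, the bags containing it form a connected subtree. Here edge (2,5) lies in no bag, so the decomposition is invalid.

No — edge (2,5) lies in no bag.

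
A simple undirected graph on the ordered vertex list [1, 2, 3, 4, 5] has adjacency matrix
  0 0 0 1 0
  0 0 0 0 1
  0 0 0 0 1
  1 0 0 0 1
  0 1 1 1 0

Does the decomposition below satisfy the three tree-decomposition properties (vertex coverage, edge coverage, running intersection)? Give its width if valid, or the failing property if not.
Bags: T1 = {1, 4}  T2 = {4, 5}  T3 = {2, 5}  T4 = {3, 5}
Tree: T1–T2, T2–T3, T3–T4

Checking the three conditions: (i) the bags cover all of {1, 2, 3, 4, 5}; (ii) for each edge, some bag contains both endpoints; (iii) the bags containing any fixed vertex form a subtree. All hold, so the decomposition is valid with width 2 − 1 = 1.

Yes; width 1.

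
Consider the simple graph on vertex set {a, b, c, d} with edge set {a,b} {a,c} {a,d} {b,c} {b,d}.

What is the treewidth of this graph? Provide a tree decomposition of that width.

Every bag has size at most 3, so the width is 3 − 1 = 2 and tw(G) ≤ 2. For the lower bound, the 3 vertices {a, b, d} are pairwise adjacent, and any tree decomposition puts a clique entirely inside one bag — forcing width ≥ 2. Combining the bounds, tw(G) = 2.

Treewidth 2.
Bags: B1 = {a, b, c}  B2 = {a, b, d}
Tree: B1–B2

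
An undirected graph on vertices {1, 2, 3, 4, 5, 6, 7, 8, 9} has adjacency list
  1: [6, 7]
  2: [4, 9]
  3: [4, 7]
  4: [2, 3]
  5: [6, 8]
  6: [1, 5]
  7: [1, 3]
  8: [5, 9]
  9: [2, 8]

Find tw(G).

2

A width-2 tree decomposition is:
Bags: B1 = {2, 8, 9}  B2 = {2, 5, 8}  B3 = {2, 5, 6}  B4 = {1, 2, 6}  B5 = {1, 2, 7}  B6 = {2, 3, 7}  B7 = {2, 3, 4}
Tree: B1–B2, B2–B3, B3–B4, B4–B5, B5–B6, B6–B7
Every bag has size at most 3, so the width is 3 − 1 = 2 and tw(G) ≤ 2. The edges 2–9–8–5–6–1–7–3–4–2 form a cycle, so G is not a tree and its treewidth is at least 2. Therefore the treewidth is 2.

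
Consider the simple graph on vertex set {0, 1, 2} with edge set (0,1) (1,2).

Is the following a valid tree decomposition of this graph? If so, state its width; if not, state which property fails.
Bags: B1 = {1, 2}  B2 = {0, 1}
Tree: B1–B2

Yes; width 1.

Vertex coverage: the bags together contain {0, 1, 2}, the full vertex set. Edge coverage: each edge of G has both endpoints in at least one bag. Running intersection: for every vertex, the bags containing it form a connected subtree. All three properties hold, so this is a valid tree decomposition of width max|bag| − 1 = 1, and hence tw(G) ≤ 1.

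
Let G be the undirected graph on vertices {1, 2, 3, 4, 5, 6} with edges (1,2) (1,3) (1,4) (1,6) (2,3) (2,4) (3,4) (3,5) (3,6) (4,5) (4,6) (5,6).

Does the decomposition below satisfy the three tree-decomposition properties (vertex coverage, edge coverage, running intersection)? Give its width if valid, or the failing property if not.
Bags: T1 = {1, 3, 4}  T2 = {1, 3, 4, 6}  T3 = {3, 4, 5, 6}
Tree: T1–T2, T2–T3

A tree decomposition must satisfy three properties: every vertex lies in some bag; for every edge, both endpoints lie together in some bag; and for every vertex, the bags containing it form a connected subtree. Here vertex 2 appears in no bag, so the decomposition is invalid.

No — vertex 2 appears in no bag.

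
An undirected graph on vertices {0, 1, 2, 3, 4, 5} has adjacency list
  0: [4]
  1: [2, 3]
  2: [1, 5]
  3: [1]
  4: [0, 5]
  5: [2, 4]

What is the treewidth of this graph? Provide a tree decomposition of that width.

Every bag has size at most 2, so the width is 2 − 1 = 1 and tw(G) ≤ 1. Any graph with an edge has treewidth ≥ 1, and G has the edge 3–1. Hence tw(G) = 1 exactly.

Treewidth 1.
Bags: B1 = {1, 3}  B2 = {1, 2}  B3 = {2, 5}  B4 = {4, 5}  B5 = {0, 4}
Tree: B1–B2, B2–B3, B3–B4, B4–B5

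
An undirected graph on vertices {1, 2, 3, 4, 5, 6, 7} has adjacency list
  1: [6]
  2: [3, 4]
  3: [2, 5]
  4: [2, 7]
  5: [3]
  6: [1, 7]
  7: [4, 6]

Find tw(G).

1

A width-1 tree decomposition is:
Bags: B1 = {3, 5}  B2 = {2, 3}  B3 = {2, 4}  B4 = {4, 7}  B5 = {6, 7}  B6 = {1, 6}
Tree: B1–B2, B2–B3, B3–B4, B4–B5, B5–B6
Every bag has size at most 2, so the width is 2 − 1 = 1 and tw(G) ≤ 1. Any graph with an edge has treewidth ≥ 1, and G has the edge 5–3. Combining the bounds, tw(G) = 1.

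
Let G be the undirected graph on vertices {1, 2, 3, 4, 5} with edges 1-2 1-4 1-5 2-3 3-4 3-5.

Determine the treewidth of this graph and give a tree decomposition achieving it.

Every bag has size at most 3, so the width is 3 − 1 = 2 and tw(G) ≤ 2. The edges 5–1–4–3–5 form a cycle, so G is not a tree and its treewidth is at least 2. The upper and lower bounds meet at 2, so that is the treewidth.

Treewidth 2.
One optimal decomposition is:
Bags: B1 = {1, 3, 5}  B2 = {1, 3, 4}  B3 = {1, 2, 3}
Tree: B1–B2, B2–B3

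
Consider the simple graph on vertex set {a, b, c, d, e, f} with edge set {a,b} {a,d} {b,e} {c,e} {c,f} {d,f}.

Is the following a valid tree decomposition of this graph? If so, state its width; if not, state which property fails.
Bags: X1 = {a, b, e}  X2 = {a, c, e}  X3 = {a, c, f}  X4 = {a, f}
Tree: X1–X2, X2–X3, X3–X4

No — vertex d appears in no bag.

A tree decomposition must satisfy three properties: every vertex lies in some bag; for every edge, both endpoints lie together in some bag; and for every vertex, the bags containing it form a connected subtree. Here vertex d appears in no bag, so the decomposition is invalid.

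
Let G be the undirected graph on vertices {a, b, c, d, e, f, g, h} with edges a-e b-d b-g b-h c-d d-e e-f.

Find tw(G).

1

A width-1 tree decomposition is:
Bags: B1 = {a, e}  B2 = {d, e}  B3 = {c, d}  B4 = {b, d}  B5 = {b, g}  B6 = {e, f}  B7 = {b, h}
Tree: B1–B2, B2–B3, B3–B4, B4–B5, B2–B6, B4–B7
Each bag holds 2 vertices, so the decomposition has width 1, which upper-bounds the treewidth. G has an edge, so its treewidth is at least 1. The upper and lower bounds meet at 1, so that is the treewidth.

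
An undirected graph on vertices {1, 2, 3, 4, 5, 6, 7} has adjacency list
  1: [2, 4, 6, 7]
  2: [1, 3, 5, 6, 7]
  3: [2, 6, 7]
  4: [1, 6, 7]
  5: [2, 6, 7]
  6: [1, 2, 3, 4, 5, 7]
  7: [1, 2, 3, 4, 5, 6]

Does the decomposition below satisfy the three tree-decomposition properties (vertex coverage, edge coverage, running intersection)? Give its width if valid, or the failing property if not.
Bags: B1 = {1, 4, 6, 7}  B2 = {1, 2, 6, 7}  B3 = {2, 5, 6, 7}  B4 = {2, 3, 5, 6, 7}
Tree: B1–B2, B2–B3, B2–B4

A tree decomposition must satisfy three properties: every vertex lies in some bag; for every edge, both endpoints lie together in some bag; and for every vertex, the bags containing it form a connected subtree. Here bags containing vertex 5 are not connected in the tree, so the decomposition is invalid.

No — bags containing vertex 5 are not connected in the tree.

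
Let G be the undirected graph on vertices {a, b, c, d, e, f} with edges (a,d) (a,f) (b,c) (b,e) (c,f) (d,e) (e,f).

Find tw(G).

A width-2 tree decomposition is:
Bags: B1 = {a, d, f}  B2 = {d, e, f}  B3 = {c, e, f}  B4 = {b, c, e}
Tree: B1–B2, B2–B3, B3–B4
Every bag has size at most 3, so the width is 3 − 1 = 2 and tw(G) ≤ 2. Since a–d–e–f–a is a cycle in G, G is not acyclic. Forests are exactly the graphs of treewidth ≤ 1, so tw(G) ≥ 2. Hence tw(G) = 2 exactly.

2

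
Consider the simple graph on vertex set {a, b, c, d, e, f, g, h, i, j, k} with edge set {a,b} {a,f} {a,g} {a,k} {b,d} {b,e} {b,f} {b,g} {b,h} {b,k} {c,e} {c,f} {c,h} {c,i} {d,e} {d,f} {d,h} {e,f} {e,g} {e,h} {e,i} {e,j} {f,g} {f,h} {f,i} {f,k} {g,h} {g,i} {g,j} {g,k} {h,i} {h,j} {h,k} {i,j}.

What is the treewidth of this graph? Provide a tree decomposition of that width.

Each bag holds 5 vertices, so the decomposition has width 4, which upper-bounds the treewidth. Conversely, {e, g, h, i, j} is a clique of size 5, and the vertices of any clique must share a bag in every tree decomposition; so some bag has ≥ 5 vertices and tw(G) ≥ 4. Hence tw(G) = 4 exactly.

Treewidth 4.
Bags: B1 = {b, e, f, g, h}  B2 = {e, f, g, h, i}  B3 = {c, e, f, h, i}  B4 = {e, g, h, i, j}  B5 = {b, f, g, h, k}  B6 = {a, b, f, g, k}  B7 = {b, d, e, f, h}
Tree: B1–B2, B2–B3, B2–B4, B1–B5, B5–B6, B1–B7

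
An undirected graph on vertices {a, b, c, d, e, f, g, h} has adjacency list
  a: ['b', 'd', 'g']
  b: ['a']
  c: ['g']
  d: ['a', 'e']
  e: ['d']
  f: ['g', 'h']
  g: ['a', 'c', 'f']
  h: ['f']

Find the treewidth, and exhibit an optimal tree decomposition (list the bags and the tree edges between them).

The largest bag has 2 vertices, giving width 1; this decomposition certifies tw(G) ≤ 1. Any graph with an edge has treewidth ≥ 1, and G has the edge g–a. Therefore the treewidth is 1.

Treewidth 1.
One such decomposition:
Bags: B1 = {a, g}  B2 = {a, d}  B3 = {f, g}  B4 = {a, b}  B5 = {c, g}  B6 = {d, e}  B7 = {f, h}
Tree: B1–B2, B1–B3, B1–B4, B1–B5, B2–B6, B3–B7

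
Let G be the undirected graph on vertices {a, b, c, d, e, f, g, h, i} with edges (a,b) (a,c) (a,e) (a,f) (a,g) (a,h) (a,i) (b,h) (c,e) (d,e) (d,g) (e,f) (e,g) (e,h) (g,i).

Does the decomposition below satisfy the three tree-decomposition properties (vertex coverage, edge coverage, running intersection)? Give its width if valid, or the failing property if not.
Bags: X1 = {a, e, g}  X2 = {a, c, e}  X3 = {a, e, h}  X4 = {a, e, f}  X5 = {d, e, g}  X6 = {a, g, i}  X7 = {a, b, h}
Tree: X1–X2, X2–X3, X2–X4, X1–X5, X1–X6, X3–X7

Yes; width 2.

Every vertex of G appears in some bag (union = {a, b, c, d, e, f, g, h, i}); every edge is covered by a bag; and for each vertex v the set of bags containing v is connected in the bag tree. The decomposition is therefore valid. The largest bag has 3 vertices, so the width is 2.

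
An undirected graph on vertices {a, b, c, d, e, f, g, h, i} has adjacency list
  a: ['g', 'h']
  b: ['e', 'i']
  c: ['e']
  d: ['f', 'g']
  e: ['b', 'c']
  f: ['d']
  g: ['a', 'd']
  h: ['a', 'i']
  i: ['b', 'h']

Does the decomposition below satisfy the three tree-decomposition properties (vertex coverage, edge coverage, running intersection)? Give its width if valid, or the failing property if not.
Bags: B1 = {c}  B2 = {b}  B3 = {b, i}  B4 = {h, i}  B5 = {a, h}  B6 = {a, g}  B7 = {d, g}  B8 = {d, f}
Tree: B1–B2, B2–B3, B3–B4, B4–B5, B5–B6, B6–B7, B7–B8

No — vertex e appears in no bag.

A tree decomposition must satisfy three properties: every vertex lies in some bag; for every edge, both endpoints lie together in some bag; and for every vertex, the bags containing it form a connected subtree. Here vertex e appears in no bag, so the decomposition is invalid.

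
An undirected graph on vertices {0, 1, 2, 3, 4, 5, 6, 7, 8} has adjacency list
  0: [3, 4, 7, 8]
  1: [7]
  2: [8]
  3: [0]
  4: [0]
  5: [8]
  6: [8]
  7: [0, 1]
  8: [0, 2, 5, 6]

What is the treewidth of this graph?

A width-1 tree decomposition is:
Bags: B1 = {0, 8}  B2 = {0, 7}  B3 = {0, 3}  B4 = {2, 8}  B5 = {5, 8}  B6 = {1, 7}  B7 = {6, 8}  B8 = {0, 4}
Tree: B1–B2, B2–B3, B1–B4, B4–B5, B2–B6, B5–B7, B3–B8
Every bag has size at most 2, so the width is 2 − 1 = 1 and tw(G) ≤ 1. Since G has at least one edge (e.g. 8–0), it is not an edgeless graph, so tw(G) ≥ 1. Combining the bounds, tw(G) = 1.

1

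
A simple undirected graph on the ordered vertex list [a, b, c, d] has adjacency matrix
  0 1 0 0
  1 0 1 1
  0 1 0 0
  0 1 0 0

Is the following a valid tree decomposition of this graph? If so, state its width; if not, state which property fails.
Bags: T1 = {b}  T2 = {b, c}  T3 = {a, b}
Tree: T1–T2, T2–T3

A tree decomposition must satisfy three properties: every vertex lies in some bag; for every edge, both endpoints lie together in some bag; and for every vertex, the bags containing it form a connected subtree. Here vertex d appears in no bag, so the decomposition is invalid.

No — vertex d appears in no bag.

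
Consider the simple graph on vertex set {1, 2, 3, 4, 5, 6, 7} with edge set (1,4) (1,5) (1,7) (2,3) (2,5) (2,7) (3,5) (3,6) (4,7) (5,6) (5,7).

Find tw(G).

2

A width-2 tree decomposition is:
Bags: B1 = {2, 5, 7}  B2 = {2, 3, 5}  B3 = {3, 5, 6}  B4 = {1, 5, 7}  B5 = {1, 4, 7}
Tree: B1–B2, B2–B3, B1–B4, B4–B5
Every bag has size at most 3, so the width is 3 − 1 = 2 and tw(G) ≤ 2. On the other hand G contains the 3-clique {1, 4, 7}. A clique must lie in a single bag of any decomposition, so no decomposition can have width below 2. Combining the bounds, tw(G) = 2.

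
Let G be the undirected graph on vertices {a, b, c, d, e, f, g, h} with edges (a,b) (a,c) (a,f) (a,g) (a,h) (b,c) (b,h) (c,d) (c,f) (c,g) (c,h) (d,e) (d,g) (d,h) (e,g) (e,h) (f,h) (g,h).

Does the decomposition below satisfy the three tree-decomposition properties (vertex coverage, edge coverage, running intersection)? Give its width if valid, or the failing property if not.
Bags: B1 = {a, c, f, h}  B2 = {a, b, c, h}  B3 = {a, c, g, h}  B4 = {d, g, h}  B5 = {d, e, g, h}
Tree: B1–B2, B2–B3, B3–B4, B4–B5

A tree decomposition must satisfy three properties: every vertex lies in some bag; for every edge, both endpoints lie together in some bag; and for every vertex, the bags containing it form a connected subtree. Here edge (c,d) lies in no bag, so the decomposition is invalid.

No — edge (c,d) lies in no bag.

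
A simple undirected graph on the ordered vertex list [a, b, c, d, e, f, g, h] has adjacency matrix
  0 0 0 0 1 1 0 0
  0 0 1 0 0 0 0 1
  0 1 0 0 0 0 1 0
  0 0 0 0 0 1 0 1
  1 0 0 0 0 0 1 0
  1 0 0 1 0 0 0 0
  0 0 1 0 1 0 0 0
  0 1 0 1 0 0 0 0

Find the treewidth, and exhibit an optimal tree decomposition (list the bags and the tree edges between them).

Each bag holds 3 vertices, so the decomposition has width 2, which upper-bounds the treewidth. The edges d–h–b–c–g–e–a–f–d form a cycle, so G is not a tree and its treewidth is at least 2. Combining the bounds, tw(G) = 2.

Treewidth 2.
One optimal decomposition is:
Bags: B1 = {b, d, h}  B2 = {b, c, d}  B3 = {c, d, g}  B4 = {d, e, g}  B5 = {a, d, e}  B6 = {a, d, f}
Tree: B1–B2, B2–B3, B3–B4, B4–B5, B5–B6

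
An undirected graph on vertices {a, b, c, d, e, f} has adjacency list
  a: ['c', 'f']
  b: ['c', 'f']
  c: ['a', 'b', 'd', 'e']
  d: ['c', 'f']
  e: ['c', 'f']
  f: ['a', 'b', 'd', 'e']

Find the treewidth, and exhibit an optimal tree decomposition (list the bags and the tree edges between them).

Treewidth 2.
Bags: B1 = {a, c, f}  B2 = {c, d, f}  B3 = {b, c, f}  B4 = {c, e, f}
Tree: B1–B2, B2–B3, B3–B4

Every bag has size at most 3, so the width is 3 − 1 = 2 and tw(G) ≤ 2. For the lower bound, G contains the cycle a–f–d–c–a, so G is not a forest; only forests have treewidth ≤ 1, hence tw(G) ≥ 2. The upper and lower bounds meet at 2, so that is the treewidth.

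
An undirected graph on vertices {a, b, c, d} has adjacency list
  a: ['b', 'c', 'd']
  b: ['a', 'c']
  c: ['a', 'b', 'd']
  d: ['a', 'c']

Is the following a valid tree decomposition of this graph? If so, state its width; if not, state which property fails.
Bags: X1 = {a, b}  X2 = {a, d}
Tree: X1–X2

A tree decomposition must satisfy three properties: every vertex lies in some bag; for every edge, both endpoints lie together in some bag; and for every vertex, the bags containing it form a connected subtree. Here vertex c appears in no bag, so the decomposition is invalid.

No — vertex c appears in no bag.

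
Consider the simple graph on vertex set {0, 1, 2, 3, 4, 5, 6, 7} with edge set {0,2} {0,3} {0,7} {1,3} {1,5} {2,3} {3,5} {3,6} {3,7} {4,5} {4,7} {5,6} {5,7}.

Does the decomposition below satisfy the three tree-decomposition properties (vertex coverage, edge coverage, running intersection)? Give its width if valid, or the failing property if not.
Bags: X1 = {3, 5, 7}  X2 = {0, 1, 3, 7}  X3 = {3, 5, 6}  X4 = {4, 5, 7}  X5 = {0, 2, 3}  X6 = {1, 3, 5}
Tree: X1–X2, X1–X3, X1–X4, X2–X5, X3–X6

A tree decomposition must satisfy three properties: every vertex lies in some bag; for every edge, both endpoints lie together in some bag; and for every vertex, the bags containing it form a connected subtree. Here bags containing vertex 1 are not connected in the tree, so the decomposition is invalid.

No — bags containing vertex 1 are not connected in the tree.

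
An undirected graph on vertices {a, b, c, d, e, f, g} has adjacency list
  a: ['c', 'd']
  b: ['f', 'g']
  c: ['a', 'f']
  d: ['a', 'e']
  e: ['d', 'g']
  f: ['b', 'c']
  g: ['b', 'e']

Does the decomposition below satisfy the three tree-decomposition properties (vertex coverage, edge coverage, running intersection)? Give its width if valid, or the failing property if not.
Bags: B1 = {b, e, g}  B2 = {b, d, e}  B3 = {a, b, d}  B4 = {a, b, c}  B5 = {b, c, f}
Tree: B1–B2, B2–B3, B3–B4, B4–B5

Yes; width 2.

Vertex coverage: the bags together contain {a, b, c, d, e, f, g}, the full vertex set. Edge coverage: each edge of G has both endpoints in at least one bag. Running intersection: for every vertex, the bags containing it form a connected subtree. All three properties hold, so this is a valid tree decomposition of width max|bag| − 1 = 2, and hence tw(G) ≤ 2.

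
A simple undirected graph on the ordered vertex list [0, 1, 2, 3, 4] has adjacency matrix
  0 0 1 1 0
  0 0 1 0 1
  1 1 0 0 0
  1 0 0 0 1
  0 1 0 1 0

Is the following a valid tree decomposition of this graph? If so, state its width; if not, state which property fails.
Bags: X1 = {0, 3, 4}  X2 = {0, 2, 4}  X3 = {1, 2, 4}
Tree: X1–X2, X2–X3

Yes; width 2.

Every vertex of G appears in some bag (union = {0, 1, 2, 3, 4}); every edge is covered by a bag; and for each vertex v the set of bags containing v is connected in the bag tree. The decomposition is therefore valid. The largest bag has 3 vertices, so the width is 2.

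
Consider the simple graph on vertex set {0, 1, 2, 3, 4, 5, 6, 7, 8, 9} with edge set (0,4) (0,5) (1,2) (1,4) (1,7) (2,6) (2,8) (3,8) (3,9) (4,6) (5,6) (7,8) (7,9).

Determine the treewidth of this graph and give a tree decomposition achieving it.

Treewidth 2.
One optimal decomposition is:
Bags: B1 = {3, 7, 9}  B2 = {3, 7, 8}  B3 = {1, 7, 8}  B4 = {1, 2, 8}  B5 = {1, 2, 4}  B6 = {2, 4, 6}  B7 = {0, 4, 6}  B8 = {0, 5, 6}
Tree: B1–B2, B2–B3, B3–B4, B4–B5, B5–B6, B6–B7, B7–B8

Each bag holds 3 vertices, so the decomposition has width 2, which upper-bounds the treewidth. Since 9–3–8–7–9 is a cycle in G, G is not acyclic. Forests are exactly the graphs of treewidth ≤ 1, so tw(G) ≥ 2. The upper and lower bounds meet at 2, so that is the treewidth.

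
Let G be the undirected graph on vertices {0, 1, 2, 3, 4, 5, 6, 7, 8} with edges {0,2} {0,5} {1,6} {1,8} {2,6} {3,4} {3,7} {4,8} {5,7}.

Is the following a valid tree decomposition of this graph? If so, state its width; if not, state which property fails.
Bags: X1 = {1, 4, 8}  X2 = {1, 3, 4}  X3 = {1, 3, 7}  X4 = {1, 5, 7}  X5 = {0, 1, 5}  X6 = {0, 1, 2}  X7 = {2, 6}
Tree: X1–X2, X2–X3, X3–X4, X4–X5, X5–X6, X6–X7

A tree decomposition must satisfy three properties: every vertex lies in some bag; for every edge, both endpoints lie together in some bag; and for every vertex, the bags containing it form a connected subtree. Here edge (1,6) lies in no bag, so the decomposition is invalid.

No — edge (1,6) lies in no bag.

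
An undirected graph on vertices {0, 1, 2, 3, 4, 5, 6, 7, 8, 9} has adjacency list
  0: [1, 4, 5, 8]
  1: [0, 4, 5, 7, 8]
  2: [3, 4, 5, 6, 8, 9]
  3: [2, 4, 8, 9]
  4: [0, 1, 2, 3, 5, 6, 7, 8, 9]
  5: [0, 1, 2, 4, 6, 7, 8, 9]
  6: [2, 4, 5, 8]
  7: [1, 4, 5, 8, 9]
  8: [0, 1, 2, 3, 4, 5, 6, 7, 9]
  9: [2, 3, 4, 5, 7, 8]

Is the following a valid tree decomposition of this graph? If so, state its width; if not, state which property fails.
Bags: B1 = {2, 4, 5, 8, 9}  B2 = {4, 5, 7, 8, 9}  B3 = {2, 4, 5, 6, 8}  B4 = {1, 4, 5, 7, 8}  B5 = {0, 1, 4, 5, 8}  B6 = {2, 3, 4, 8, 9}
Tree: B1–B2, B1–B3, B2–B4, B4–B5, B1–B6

Yes; width 4.

Every vertex of G appears in some bag (union = {0, 1, 2, 3, 4, 5, 6, 7, 8, 9}); every edge is covered by a bag; and for each vertex v the set of bags containing v is connected in the bag tree. The decomposition is therefore valid. The largest bag has 5 vertices, so the width is 4.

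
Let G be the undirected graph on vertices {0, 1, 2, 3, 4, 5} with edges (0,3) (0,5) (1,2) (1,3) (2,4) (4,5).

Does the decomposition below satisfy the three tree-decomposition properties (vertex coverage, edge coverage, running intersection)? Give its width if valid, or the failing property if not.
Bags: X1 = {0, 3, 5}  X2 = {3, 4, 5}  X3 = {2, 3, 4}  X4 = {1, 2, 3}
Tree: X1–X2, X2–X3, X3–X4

Yes; width 2.

Checking the three conditions: (i) the bags cover all of {0, 1, 2, 3, 4, 5}; (ii) for each edge, some bag contains both endpoints; (iii) the bags containing any fixed vertex form a subtree. All hold, so the decomposition is valid with width 3 − 1 = 2.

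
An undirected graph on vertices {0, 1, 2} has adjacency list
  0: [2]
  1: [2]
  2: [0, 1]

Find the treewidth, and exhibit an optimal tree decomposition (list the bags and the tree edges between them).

The largest bag has 2 vertices, giving width 1; this decomposition certifies tw(G) ≤ 1. Any graph with an edge has treewidth ≥ 1, and G has the edge 1–2. Combining the bounds, tw(G) = 1.

Treewidth 1.
Bags: B1 = {1, 2}  B2 = {0, 2}
Tree: B1–B2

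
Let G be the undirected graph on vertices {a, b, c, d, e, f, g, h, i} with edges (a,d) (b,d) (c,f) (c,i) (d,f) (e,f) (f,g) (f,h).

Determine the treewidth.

A width-1 tree decomposition is:
Bags: B1 = {d, f}  B2 = {f, h}  B3 = {c, f}  B4 = {b, d}  B5 = {e, f}  B6 = {a, d}  B7 = {c, i}  B8 = {f, g}
Tree: B1–B2, B1–B3, B1–B4, B2–B5, B4–B6, B3–B7, B5–B8
The largest bag has 2 vertices, giving width 1; this decomposition certifies tw(G) ≤ 1. Any graph with an edge has treewidth ≥ 1, and G has the edge f–d. Hence tw(G) = 1 exactly.

1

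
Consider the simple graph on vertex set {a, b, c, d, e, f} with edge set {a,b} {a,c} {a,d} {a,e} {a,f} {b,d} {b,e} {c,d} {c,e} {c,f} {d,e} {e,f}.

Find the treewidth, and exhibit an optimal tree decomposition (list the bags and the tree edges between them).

Treewidth 3.
One optimal decomposition is:
Bags: B1 = {a, c, d, e}  B2 = {a, c, e, f}  B3 = {a, b, d, e}
Tree: B1–B2, B1–B3

The largest bag has 4 vertices, giving width 3; this decomposition certifies tw(G) ≤ 3. Conversely, {a, c, d, e} is a clique of size 4, and the vertices of any clique must share a bag in every tree decomposition; so some bag has ≥ 4 vertices and tw(G) ≥ 3. Hence tw(G) = 3 exactly.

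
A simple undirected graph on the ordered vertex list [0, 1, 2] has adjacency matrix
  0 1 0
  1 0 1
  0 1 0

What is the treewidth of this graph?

1

A width-1 tree decomposition is:
Bags: B1 = {1, 2}  B2 = {0, 1}
Tree: B1–B2
Every bag has size at most 2, so the width is 2 − 1 = 1 and tw(G) ≤ 1. G has an edge, so its treewidth is at least 1. The upper and lower bounds meet at 1, so that is the treewidth.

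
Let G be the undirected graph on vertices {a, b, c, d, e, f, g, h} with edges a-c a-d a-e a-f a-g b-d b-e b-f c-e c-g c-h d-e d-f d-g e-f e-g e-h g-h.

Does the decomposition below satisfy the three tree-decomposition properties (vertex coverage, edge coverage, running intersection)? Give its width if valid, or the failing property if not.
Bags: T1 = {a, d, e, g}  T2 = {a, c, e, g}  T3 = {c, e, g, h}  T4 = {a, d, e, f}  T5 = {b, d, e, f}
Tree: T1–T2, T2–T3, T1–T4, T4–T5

Yes; width 3.

Every vertex of G appears in some bag (union = {a, b, c, d, e, f, g, h}); every edge is covered by a bag; and for each vertex v the set of bags containing v is connected in the bag tree. The decomposition is therefore valid. The largest bag has 4 vertices, so the width is 3.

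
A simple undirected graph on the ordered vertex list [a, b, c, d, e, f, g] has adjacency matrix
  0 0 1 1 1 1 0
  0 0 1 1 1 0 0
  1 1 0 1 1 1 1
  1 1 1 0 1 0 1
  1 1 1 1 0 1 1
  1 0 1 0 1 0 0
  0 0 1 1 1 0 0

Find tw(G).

A width-3 tree decomposition is:
Bags: B1 = {a, c, d, e}  B2 = {c, d, e, g}  B3 = {b, c, d, e}  B4 = {a, c, e, f}
Tree: B1–B2, B2–B3, B1–B4
Each bag holds 4 vertices, so the decomposition has width 3, which upper-bounds the treewidth. For the lower bound, the 4 vertices {c, d, e, g} are pairwise adjacent, and any tree decomposition puts a clique entirely inside one bag — forcing width ≥ 3. Therefore the treewidth is 3.

3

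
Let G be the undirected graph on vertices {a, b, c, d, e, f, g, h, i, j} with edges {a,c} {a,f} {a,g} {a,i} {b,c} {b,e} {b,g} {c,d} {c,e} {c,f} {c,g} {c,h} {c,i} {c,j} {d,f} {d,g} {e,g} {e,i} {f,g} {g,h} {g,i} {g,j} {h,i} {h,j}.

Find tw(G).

A width-3 tree decomposition is:
Bags: B1 = {a, c, g, i}  B2 = {c, g, h, i}  B3 = {a, c, f, g}  B4 = {c, e, g, i}  B5 = {b, c, e, g}  B6 = {c, d, f, g}  B7 = {c, g, h, j}
Tree: B1–B2, B1–B3, B1–B4, B4–B5, B3–B6, B2–B7
The largest bag has 4 vertices, giving width 3; this decomposition certifies tw(G) ≤ 3. Conversely, {c, d, f, g} is a clique of size 4, and the vertices of any clique must share a bag in every tree decomposition; so some bag has ≥ 4 vertices and tw(G) ≥ 3. Hence tw(G) = 3 exactly.

3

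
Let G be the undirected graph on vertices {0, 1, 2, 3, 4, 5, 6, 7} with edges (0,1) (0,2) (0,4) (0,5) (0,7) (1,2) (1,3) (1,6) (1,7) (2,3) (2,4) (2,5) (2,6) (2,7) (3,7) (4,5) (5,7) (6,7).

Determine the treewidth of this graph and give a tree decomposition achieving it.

Treewidth 3.
One optimal decomposition is:
Bags: B1 = {0, 1, 2, 7}  B2 = {0, 2, 5, 7}  B3 = {1, 2, 6, 7}  B4 = {0, 2, 4, 5}  B5 = {1, 2, 3, 7}
Tree: B1–B2, B1–B3, B2–B4, B3–B5

Each bag holds 4 vertices, so the decomposition has width 3, which upper-bounds the treewidth. For the lower bound, the 4 vertices {0, 2, 4, 5} are pairwise adjacent, and any tree decomposition puts a clique entirely inside one bag — forcing width ≥ 3. Therefore the treewidth is 3.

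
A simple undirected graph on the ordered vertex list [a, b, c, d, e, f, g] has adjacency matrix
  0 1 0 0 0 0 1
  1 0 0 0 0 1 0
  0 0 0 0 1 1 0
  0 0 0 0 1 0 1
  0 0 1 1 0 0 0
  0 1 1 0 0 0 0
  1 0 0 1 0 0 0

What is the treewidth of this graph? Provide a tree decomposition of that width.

Treewidth 2.
Bags: B1 = {c, e, f}  B2 = {b, e, f}  B3 = {a, b, e}  B4 = {a, e, g}  B5 = {d, e, g}
Tree: B1–B2, B2–B3, B3–B4, B4–B5

Each bag holds 3 vertices, so the decomposition has width 2, which upper-bounds the treewidth. For the lower bound, G contains the cycle e–c–f–b–a–g–d–e, so G is not a forest; only forests have treewidth ≤ 1, hence tw(G) ≥ 2. The upper and lower bounds meet at 2, so that is the treewidth.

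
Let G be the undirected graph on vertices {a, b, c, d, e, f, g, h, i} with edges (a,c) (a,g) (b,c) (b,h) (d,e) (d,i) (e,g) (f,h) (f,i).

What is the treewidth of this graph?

A width-2 tree decomposition is:
Bags: B1 = {b, f, h}  B2 = {b, f, i}  B3 = {b, d, i}  B4 = {b, d, e}  B5 = {b, e, g}  B6 = {a, b, g}  B7 = {a, b, c}
Tree: B1–B2, B2–B3, B3–B4, B4–B5, B5–B6, B6–B7
Each bag holds 3 vertices, so the decomposition has width 2, which upper-bounds the treewidth. The edges b–h–f–i–d–e–g–a–c–b form a cycle, so G is not a tree and its treewidth is at least 2. Combining the bounds, tw(G) = 2.

2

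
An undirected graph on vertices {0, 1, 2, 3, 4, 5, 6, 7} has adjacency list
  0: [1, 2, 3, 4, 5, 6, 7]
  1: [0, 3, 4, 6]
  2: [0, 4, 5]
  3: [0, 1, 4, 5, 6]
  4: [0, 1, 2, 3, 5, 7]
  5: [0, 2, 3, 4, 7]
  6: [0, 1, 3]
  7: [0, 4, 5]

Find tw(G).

3

A width-3 tree decomposition is:
Bags: B1 = {0, 2, 4, 5}  B2 = {0, 3, 4, 5}  B3 = {0, 4, 5, 7}  B4 = {0, 1, 3, 4}  B5 = {0, 1, 3, 6}
Tree: B1–B2, B1–B3, B2–B4, B4–B5
Each bag holds 4 vertices, so the decomposition has width 3, which upper-bounds the treewidth. For the lower bound, the 4 vertices {0, 1, 3, 4} are pairwise adjacent, and any tree decomposition puts a clique entirely inside one bag — forcing width ≥ 3. Hence tw(G) = 3 exactly.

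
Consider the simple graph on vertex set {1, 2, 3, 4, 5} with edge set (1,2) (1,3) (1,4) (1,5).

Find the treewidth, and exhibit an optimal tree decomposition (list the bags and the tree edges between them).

Treewidth 1.
One optimal decomposition is:
Bags: B1 = {1, 3}  B2 = {1, 5}  B3 = {1, 2}  B4 = {1, 4}
Tree: B1–B2, B2–B3, B2–B4

Every bag has size at most 2, so the width is 2 − 1 = 1 and tw(G) ≤ 1. Since G has at least one edge (e.g. 1–3), it is not an edgeless graph, so tw(G) ≥ 1. The upper and lower bounds meet at 1, so that is the treewidth.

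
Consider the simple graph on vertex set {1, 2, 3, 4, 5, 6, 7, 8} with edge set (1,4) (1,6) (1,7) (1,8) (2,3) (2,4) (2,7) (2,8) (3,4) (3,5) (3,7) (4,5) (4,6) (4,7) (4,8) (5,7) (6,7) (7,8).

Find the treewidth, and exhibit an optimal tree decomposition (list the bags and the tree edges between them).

Each bag holds 4 vertices, so the decomposition has width 3, which upper-bounds the treewidth. For the lower bound, the 4 vertices {1, 4, 7, 8} are pairwise adjacent, and any tree decomposition puts a clique entirely inside one bag — forcing width ≥ 3. Hence tw(G) = 3 exactly.

Treewidth 3.
One optimal decomposition is:
Bags: B1 = {2, 3, 4, 7}  B2 = {3, 4, 5, 7}  B3 = {2, 4, 7, 8}  B4 = {1, 4, 7, 8}  B5 = {1, 4, 6, 7}
Tree: B1–B2, B1–B3, B3–B4, B4–B5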